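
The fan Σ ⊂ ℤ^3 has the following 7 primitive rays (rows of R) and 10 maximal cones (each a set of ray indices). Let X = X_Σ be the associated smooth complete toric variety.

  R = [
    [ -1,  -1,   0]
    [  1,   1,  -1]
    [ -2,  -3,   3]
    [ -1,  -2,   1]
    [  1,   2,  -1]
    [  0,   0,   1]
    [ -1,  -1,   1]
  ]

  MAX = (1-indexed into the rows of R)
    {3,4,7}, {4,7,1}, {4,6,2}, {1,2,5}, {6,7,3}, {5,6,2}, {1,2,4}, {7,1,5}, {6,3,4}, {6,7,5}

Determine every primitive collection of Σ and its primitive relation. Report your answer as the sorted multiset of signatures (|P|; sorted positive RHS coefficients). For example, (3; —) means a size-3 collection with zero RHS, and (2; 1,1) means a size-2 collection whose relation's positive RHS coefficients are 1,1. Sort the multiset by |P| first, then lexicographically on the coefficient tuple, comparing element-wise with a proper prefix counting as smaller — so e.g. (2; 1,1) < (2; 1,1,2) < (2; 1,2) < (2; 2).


Primitive collections (7):

  P = {2,7}:  v_{2} + v_{7} = 0  ⟹  sig = (2; —)
  P = {4,5}:  v_{4} + v_{5} = 0  ⟹  sig = (2; —)
  P = {1,6}:  v_{1} + v_{6} = v_{7}  ⟹  sig = (2; 1)
  P = {2,3}:  v_{2} + v_{3} = v_{4} + v_{6}  ⟹  sig = (2; 1,1)
  P = {3,5}:  v_{3} + v_{5} = v_{6} + v_{7}  ⟹  sig = (2; 1,1)
  P = {1,3}:  v_{1} + v_{3} = v_{4} + 2·v_{7}  ⟹  sig = (2; 1,2)
  P = {4,6,7}:  v_{4} + v_{6} + v_{7} = v_{3}  ⟹  sig = (3; 1)

Sorted signature multiset PRS(X):
{ (2; —) ×2,  (2; 1),  (2; 1,1) ×2,  (2; 1,2),  (3; 1) }


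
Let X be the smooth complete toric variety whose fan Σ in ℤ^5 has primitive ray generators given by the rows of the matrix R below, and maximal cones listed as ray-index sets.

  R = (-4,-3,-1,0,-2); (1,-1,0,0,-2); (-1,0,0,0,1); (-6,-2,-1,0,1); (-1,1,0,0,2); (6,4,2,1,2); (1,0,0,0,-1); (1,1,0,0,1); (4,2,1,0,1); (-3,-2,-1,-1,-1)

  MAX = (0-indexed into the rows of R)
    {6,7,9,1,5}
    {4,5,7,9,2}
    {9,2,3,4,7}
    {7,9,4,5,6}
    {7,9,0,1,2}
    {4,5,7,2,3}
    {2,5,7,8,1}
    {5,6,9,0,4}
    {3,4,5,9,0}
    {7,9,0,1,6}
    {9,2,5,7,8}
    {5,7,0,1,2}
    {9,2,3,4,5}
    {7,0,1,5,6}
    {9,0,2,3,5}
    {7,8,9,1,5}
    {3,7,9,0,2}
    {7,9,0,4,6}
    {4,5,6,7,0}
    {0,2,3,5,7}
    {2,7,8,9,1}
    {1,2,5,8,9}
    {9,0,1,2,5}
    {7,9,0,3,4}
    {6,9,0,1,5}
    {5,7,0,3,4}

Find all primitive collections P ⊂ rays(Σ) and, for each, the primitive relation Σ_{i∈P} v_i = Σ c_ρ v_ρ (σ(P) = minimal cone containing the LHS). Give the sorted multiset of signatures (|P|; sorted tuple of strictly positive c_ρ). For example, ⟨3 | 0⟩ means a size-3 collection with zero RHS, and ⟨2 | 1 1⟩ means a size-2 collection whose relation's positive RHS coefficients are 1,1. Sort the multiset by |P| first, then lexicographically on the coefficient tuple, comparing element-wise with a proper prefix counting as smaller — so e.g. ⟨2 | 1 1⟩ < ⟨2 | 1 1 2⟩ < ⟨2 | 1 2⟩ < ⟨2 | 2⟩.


12 collections generate NE(X_Σ); each relation:

  P = {1,4}:  v_{1} + v_{4} = 0 ; sig = ⟨2 | 0⟩
  P = {2,6}:  v_{2} + v_{6} = 0 ; sig = ⟨2 | 0⟩
  P = {0,8}:  v_{0} + v_{8} = v_{1} + v_{2} ; sig = ⟨2 | 1 1⟩
  P = {1,3}:  v_{1} + v_{3} = v_{0} + v_{2} ; sig = ⟨2 | 1 1⟩
  P = {3,6}:  v_{3} + v_{6} = v_{0} + v_{4} ; sig = ⟨2 | 1 1⟩
  P = {4,8}:  v_{4} + v_{8} = v_{2} + v_{5} + v_{7} + v_{9} ; sig = ⟨2 | 1 1 1 1⟩
  P = {6,8}:  v_{6} + v_{8} = v_{1} + v_{5} + v_{7} + v_{9} ; sig = ⟨2 | 1 1 1 1⟩
  P = {3,8}:  v_{3} + v_{8} = 2·v_{2} ; sig = ⟨2 | 2⟩
  P = {0,2,4}:  v_{0} + v_{2} + v_{4} = v_{3} ; sig = ⟨3 | 1⟩
  P = {0,5,7,9}:  v_{0} + v_{5} + v_{7} + v_{9} = 0 ; sig = ⟨4 | 0⟩
  P = {3,5,7,9}:  v_{3} + v_{5} + v_{7} + v_{9} = v_{2} + v_{4} ; sig = ⟨4 | 1 1⟩
  P = {1,2,5,7,9}:  v_{1} + v_{2} + v_{5} + v_{7} + v_{9} = v_{8} ; sig = ⟨5 | 1⟩

Signatures (|P|; sorted positive RHS coefficients), sorted:
    ⟨2 | 0⟩
    ⟨2 | 0⟩
    ⟨2 | 1 1⟩
    ⟨2 | 1 1⟩
    ⟨2 | 1 1⟩
    ⟨2 | 1 1 1 1⟩
    ⟨2 | 1 1 1 1⟩
    ⟨2 | 2⟩
    ⟨3 | 1⟩
    ⟨4 | 0⟩
    ⟨4 | 1 1⟩
    ⟨5 | 1⟩


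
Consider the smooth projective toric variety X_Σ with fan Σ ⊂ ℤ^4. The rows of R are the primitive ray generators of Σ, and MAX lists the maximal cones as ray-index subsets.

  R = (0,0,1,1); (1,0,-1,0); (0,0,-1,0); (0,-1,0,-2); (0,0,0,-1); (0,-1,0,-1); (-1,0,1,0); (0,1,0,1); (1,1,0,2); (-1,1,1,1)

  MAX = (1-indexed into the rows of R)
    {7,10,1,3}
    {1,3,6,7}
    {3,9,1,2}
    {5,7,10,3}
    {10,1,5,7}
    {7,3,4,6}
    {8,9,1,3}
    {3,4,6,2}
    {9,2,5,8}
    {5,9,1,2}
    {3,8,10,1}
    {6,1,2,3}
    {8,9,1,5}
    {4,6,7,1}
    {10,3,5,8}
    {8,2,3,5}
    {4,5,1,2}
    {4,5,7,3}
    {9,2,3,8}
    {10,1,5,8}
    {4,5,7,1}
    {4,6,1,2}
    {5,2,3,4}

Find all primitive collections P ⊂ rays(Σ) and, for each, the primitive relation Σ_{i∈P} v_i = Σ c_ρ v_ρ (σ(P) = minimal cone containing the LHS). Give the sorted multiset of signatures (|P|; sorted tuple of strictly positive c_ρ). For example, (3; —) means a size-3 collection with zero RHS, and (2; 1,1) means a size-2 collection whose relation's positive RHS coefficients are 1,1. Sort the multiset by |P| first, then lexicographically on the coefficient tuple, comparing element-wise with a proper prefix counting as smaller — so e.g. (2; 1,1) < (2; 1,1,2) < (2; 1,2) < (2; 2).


|primitive collections| = 16. Relations:

  P = {2,7}:  v_{2} + v_{7} = 0 — sig = (2; —)
  P = {6,8}:  v_{6} + v_{8} = 0 — sig = (2; —)
  P = {2,10}:  v_{2} + v_{10} = v_{8} — sig = (2; 1)
  P = {4,8}:  v_{4} + v_{8} = v_{5} — sig = (2; 1)
  P = {5,6}:  v_{5} + v_{6} = v_{4} — sig = (2; 1)
  P = {6,10}:  v_{6} + v_{10} = v_{7} — sig = (2; 1)
  P = {7,8}:  v_{7} + v_{8} = v_{10} — sig = (2; 1)
  P = {4,10}:  v_{4} + v_{10} = v_{5} + v_{7} — sig = (2; 1,1)
  P = {6,9}:  v_{6} + v_{9} = v_{1} + v_{2} — sig = (2; 1,1)
  P = {7,9}:  v_{7} + v_{9} = v_{1} + v_{8} — sig = (2; 1,1)
  P = {4,9}:  v_{4} + v_{9} = v_{1} + v_{2} + v_{5} — sig = (2; 1,1,1)
  P = {9,10}:  v_{9} + v_{10} = v_{1} + 2·v_{8} — sig = (2; 1,2)
  P = {1,3,5}:  v_{1} + v_{3} + v_{5} = 0 — sig = (3; —)
  P = {1,2,8}:  v_{1} + v_{2} + v_{8} = v_{9} — sig = (3; 1)
  P = {1,3,4}:  v_{1} + v_{3} + v_{4} = v_{6} — sig = (3; 1)
  P = {3,5,9}:  v_{3} + v_{5} + v_{9} = v_{2} + v_{8} — sig = (3; 1,1)

Sorted signature multiset PRS(X):
[(2; —), (2; —), (2; 1), (2; 1), (2; 1), (2; 1), (2; 1), (2; 1,1), (2; 1,1), (2; 1,1), (2; 1,1,1), (2; 1,2), (3; —), (3; 1), (3; 1), (3; 1,1)]


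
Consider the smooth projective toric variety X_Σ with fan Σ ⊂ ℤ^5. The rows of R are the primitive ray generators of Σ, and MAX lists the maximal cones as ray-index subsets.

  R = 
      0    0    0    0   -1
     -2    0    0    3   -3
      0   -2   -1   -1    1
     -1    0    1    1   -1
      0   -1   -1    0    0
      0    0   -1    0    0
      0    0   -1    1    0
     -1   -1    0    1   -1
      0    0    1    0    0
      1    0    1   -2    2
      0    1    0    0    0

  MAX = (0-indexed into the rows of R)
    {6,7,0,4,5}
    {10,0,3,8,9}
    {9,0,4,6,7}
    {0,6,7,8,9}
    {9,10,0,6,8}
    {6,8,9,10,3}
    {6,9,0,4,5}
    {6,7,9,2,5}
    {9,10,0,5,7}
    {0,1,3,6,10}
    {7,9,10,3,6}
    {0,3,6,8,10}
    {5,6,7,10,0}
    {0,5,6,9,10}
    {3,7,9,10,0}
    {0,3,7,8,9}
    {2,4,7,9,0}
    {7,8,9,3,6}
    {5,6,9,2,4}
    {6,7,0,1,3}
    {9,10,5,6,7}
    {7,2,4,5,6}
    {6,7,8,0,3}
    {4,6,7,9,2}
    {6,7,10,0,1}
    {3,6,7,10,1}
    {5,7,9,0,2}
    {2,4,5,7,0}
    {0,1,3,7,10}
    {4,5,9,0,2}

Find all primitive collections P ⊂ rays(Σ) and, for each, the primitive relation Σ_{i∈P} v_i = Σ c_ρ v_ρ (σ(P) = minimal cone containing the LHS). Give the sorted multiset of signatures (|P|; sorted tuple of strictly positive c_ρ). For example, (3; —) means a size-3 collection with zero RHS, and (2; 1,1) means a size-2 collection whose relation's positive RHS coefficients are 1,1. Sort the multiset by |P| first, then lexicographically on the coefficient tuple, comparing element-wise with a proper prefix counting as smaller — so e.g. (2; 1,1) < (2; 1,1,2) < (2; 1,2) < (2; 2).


20 collections generate NE(X_Σ); each relation:

  P = {5,8}:  v_{5} + v_{8} = 0  →  sig = (2; —)
  P = {1,9}:  v_{1} + v_{9} = v_{3}  →  sig = (2; 1)
  P = {3,4}:  v_{3} + v_{4} = v_{7}  →  sig = (2; 1)
  P = {4,10}:  v_{4} + v_{10} = v_{5}  →  sig = (2; 1)
  P = {3,5}:  v_{3} + v_{5} = v_{7} + v_{10}  →  sig = (2; 1,1)
  P = {2,8}:  v_{2} + v_{8} = v_{4} + v_{7} + v_{9}  →  sig = (2; 1,1,1)
  P = {4,8}:  v_{4} + v_{8} = v_{0} + v_{6} + v_{7} + v_{9}  →  sig = (2; 1,1,1,1)
  P = {1,4}:  v_{1} + v_{4} = v_{0} + v_{6} + 2·v_{7} + v_{10}  →  sig = (2; 1,1,1,2)
  P = {1,8}:  v_{1} + v_{8} = v_{0} + 2·v_{3} + v_{6}  →  sig = (2; 1,1,2)
  P = {2,3}:  v_{2} + v_{3} = v_{5} + 2·v_{7} + v_{9}  →  sig = (2; 1,1,2)
  P = {2,10}:  v_{2} + v_{10} = 2·v_{5} + v_{7} + v_{9}  →  sig = (2; 1,1,2)
  P = {1,5}:  v_{1} + v_{5} = v_{0} + v_{6} + 2·v_{7} + 2·v_{10}  →  sig = (2; 1,1,2,2)
  P = {1,2}:  v_{1} + v_{2} = v_{5} + 2·v_{7}  →  sig = (2; 1,2)
  P = {7,8,10}:  v_{7} + v_{8} + v_{10} = v_{3}  →  sig = (3; 1)
  P = {0,2,6}:  v_{0} + v_{2} + v_{6} = 2·v_{4}  →  sig = (3; 2)
  P = {0,3,6,9}:  v_{0} + v_{3} + v_{6} + v_{9} = v_{8}  →  sig = (4; 1)
  P = {4,5,7,9}:  v_{4} + v_{5} + v_{7} + v_{9} = v_{2}  →  sig = (4; 1)
  P = {0,6,7,9,10}:  v_{0} + v_{6} + v_{7} + v_{9} + v_{10} = 0  →  sig = (5; —)
  P = {0,3,6,7,10}:  v_{0} + v_{3} + v_{6} + v_{7} + v_{10} = v_{1}  →  sig = (5; 1)
  P = {0,5,6,7,9}:  v_{0} + v_{5} + v_{6} + v_{7} + v_{9} = v_{4}  →  sig = (5; 1)

Sorted signature multiset PRS(X):
{ (2; —),  (2; 1) ×3,  (2; 1,1),  (2; 1,1,1),  (2; 1,1,1,1),  (2; 1,1,1,2),  (2; 1,1,2) ×3,  (2; 1,1,2,2),  (2; 1,2),  (3; 1),  (3; 2),  (4; 1) ×2,  (5; —),  (5; 1) ×2 }


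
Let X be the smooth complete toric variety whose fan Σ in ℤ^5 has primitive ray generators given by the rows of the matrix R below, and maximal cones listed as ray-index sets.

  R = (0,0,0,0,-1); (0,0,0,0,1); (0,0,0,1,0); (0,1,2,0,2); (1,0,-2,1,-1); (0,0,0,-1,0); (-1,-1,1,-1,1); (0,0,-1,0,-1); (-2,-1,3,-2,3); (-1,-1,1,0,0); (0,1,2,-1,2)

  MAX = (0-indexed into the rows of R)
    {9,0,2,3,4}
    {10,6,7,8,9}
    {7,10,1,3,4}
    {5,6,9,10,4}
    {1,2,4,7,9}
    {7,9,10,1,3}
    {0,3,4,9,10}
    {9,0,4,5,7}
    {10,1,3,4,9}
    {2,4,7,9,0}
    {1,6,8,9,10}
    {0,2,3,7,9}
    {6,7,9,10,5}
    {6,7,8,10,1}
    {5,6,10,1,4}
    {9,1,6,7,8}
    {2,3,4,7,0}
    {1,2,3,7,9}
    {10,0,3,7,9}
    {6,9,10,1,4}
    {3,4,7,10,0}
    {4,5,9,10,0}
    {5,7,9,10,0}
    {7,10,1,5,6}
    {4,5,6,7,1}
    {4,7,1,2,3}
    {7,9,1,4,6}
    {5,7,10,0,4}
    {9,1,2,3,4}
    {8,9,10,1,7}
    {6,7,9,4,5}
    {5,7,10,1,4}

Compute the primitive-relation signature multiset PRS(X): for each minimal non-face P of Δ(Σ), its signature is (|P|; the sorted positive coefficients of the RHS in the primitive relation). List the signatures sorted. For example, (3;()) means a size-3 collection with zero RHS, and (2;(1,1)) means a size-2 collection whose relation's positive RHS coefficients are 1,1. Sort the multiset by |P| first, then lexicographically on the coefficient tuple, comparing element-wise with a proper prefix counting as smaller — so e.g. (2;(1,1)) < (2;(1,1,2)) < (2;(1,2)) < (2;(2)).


17 minimal non-faces of Δ(Σ) (on 11 rays):

  P={0,1}:  v_{0} + v_{1} = 0 ; sig = (2;())
  P={2,5}:  v_{2} + v_{5} = 0 ; sig = (2;())
  P={2,10}:  v_{2} + v_{10} = v_{3} ; sig = (2;(1))
  P={3,5}:  v_{3} + v_{5} = v_{10} ; sig = (2;(1))
  P={0,6}:  v_{0} + v_{6} = v_{5} + v_{9} ; sig = (2;(1,1))
  P={2,6}:  v_{2} + v_{6} = v_{1} + v_{9} ; sig = (2;(1,1))
  P={4,8}:  v_{4} + v_{8} = v_{1} + v_{6} ; sig = (2;(1,1))
  P={3,6}:  v_{3} + v_{6} = v_{1} + v_{9} + v_{10} ; sig = (2;(1,1,1))
  P={0,8}:  v_{0} + v_{8} = v_{6} + v_{7} + v_{9} + v_{10} ; sig = (2;(1,1,1,1))
  P={5,8}:  v_{5} + v_{8} = 2·v_{6} + v_{7} + v_{10} ; sig = (2;(1,1,2))
  P={2,8}:  v_{2} + v_{8} = 2·v_{1} + v_{7} + 2·v_{9} + v_{10} ; sig = (2;(1,1,2,2))
  P={3,8}:  v_{3} + v_{8} = 2·v_{1} + v_{7} + 2·v_{9} + 2·v_{10} ; sig = (2;(1,2,2,2))
  P={1,5,9}:  v_{1} + v_{5} + v_{9} = v_{6} ; sig = (3;(1))
  P={4,7,9,10}:  v_{4} + v_{7} + v_{9} + v_{10} = 0 ; sig = (4;())
  P={3,4,7,9}:  v_{3} + v_{4} + v_{7} + v_{9} = v_{2} ; sig = (4;(1))
  P={4,6,7,10}:  v_{4} + v_{6} + v_{7} + v_{10} = v_{1} + v_{5} ; sig = (4;(1,1))
  P={1,6,7,9,10}:  v_{1} + v_{6} + v_{7} + v_{9} + v_{10} = v_{8} ; sig = (5;(1))

so the primitive-relation signature multiset is
{ (2;()) ×2,  (2;(1)) ×2,  (2;(1,1)) ×3,  (2;(1,1,1)),  (2;(1,1,1,1)),  (2;(1,1,2)),  (2;(1,1,2,2)),  (2;(1,2,2,2)),  (3;(1)),  (4;()),  (4;(1)),  (4;(1,1)),  (5;(1)) }


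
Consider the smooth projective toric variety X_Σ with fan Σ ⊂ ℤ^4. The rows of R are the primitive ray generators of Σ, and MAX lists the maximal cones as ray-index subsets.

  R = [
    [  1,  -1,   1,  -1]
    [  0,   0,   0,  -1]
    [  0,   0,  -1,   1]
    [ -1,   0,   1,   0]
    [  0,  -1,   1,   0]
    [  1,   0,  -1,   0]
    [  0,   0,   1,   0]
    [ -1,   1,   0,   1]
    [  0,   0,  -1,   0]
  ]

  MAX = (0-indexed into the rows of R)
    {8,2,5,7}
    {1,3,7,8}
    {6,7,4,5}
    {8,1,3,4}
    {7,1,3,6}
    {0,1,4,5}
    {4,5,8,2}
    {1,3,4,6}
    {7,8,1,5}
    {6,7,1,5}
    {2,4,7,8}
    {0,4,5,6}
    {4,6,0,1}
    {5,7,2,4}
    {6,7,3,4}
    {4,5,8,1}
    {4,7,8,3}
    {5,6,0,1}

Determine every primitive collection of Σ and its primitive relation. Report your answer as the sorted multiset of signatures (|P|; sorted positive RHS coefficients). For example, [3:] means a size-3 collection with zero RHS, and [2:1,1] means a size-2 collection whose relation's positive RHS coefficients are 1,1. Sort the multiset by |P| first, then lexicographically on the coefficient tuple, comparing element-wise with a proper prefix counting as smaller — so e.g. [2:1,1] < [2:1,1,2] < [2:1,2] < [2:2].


12 collections generate NE(X_Σ); each relation:

  P = {3,5}:  v_{3} + v_{5} = 0 — sig = [2:]
  P = {6,8}:  v_{6} + v_{8} = 0 — sig = [2:]
  P = {0,7}:  v_{0} + v_{7} = v_{6} — sig = [2:1]
  P = {1,2}:  v_{1} + v_{2} = v_{8} — sig = [2:1]
  P = {0,2}:  v_{0} + v_{2} = v_{4} + v_{5} — sig = [2:1,1]
  P = {0,3}:  v_{0} + v_{3} = v_{1} + v_{4} + v_{6} — sig = [2:1,1,1]
  P = {0,8}:  v_{0} + v_{8} = v_{1} + v_{4} + v_{5} — sig = [2:1,1,1]
  P = {2,3}:  v_{2} + v_{3} = v_{4} + v_{7} + v_{8} — sig = [2:1,1,1]
  P = {2,6}:  v_{2} + v_{6} = v_{4} + v_{5} + v_{7} — sig = [2:1,1,1]
  P = {1,4,7}:  v_{1} + v_{4} + v_{7} = v_{3} — sig = [3:1]
  P = {1,4,5,6}:  v_{1} + v_{4} + v_{5} + v_{6} = v_{0} — sig = [4:1]
  P = {4,5,7,8}:  v_{4} + v_{5} + v_{7} + v_{8} = v_{2} — sig = [4:1]

Sorted signature multiset PRS(X):
[[2:], [2:], [2:1], [2:1], [2:1,1], [2:1,1,1], [2:1,1,1], [2:1,1,1], [2:1,1,1], [3:1], [4:1], [4:1]]


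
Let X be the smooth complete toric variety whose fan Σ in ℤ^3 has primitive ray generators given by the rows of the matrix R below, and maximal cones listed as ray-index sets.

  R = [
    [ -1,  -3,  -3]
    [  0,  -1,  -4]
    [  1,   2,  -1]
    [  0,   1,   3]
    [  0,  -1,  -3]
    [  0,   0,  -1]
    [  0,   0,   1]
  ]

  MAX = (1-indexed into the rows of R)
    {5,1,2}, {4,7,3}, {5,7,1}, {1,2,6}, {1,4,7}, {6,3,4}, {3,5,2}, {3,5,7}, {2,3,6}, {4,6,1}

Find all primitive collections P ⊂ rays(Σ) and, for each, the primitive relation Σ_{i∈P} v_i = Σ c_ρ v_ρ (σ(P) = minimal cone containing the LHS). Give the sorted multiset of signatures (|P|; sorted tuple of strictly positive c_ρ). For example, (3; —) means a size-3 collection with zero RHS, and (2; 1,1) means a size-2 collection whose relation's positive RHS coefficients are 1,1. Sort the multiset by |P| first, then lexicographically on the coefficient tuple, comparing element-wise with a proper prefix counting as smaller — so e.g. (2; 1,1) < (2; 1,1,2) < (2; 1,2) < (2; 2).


Σ has 6 primitive collections:

  P = {4,5}:  v_{4} + v_{5} = 0  ⇒ sig = (2; —)
  P = {6,7}:  v_{6} + v_{7} = 0  ⇒ sig = (2; —)
  P = {1,3}:  v_{1} + v_{3} = v_{2}  ⇒ sig = (2; 1)
  P = {2,4}:  v_{2} + v_{4} = v_{6}  ⇒ sig = (2; 1)
  P = {2,7}:  v_{2} + v_{7} = v_{5}  ⇒ sig = (2; 1)
  P = {5,6}:  v_{5} + v_{6} = v_{2}  ⇒ sig = (2; 1)

so the primitive-relation signature multiset is
[(2; —), (2; —), (2; 1), (2; 1), (2; 1), (2; 1)]


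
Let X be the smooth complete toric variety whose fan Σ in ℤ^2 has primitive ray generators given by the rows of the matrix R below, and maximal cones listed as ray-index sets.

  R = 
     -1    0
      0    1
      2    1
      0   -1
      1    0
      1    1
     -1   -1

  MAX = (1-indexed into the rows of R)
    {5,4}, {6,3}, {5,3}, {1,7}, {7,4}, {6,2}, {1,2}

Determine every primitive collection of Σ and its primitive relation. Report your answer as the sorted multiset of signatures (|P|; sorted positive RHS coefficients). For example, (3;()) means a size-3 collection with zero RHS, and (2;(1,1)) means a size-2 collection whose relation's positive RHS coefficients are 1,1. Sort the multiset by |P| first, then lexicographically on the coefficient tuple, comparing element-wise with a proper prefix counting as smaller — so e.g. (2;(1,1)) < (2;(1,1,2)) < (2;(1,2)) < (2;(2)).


The 14 primitive collections of Σ (r=7, n=2):

  P={1,5}:  v_{1} + v_{5} = 0 ; sig = (2;())
  P={2,4}:  v_{2} + v_{4} = 0 ; sig = (2;())
  P={6,7}:  v_{6} + v_{7} = 0 ; sig = (2;())
  P={1,3}:  v_{1} + v_{3} = v_{6} ; sig = (2;(1))
  P={1,4}:  v_{1} + v_{4} = v_{7} ; sig = (2;(1))
  P={1,6}:  v_{1} + v_{6} = v_{2} ; sig = (2;(1))
  P={2,5}:  v_{2} + v_{5} = v_{6} ; sig = (2;(1))
  P={2,7}:  v_{2} + v_{7} = v_{1} ; sig = (2;(1))
  P={3,7}:  v_{3} + v_{7} = v_{5} ; sig = (2;(1))
  P={4,6}:  v_{4} + v_{6} = v_{5} ; sig = (2;(1))
  P={5,6}:  v_{5} + v_{6} = v_{3} ; sig = (2;(1))
  P={5,7}:  v_{5} + v_{7} = v_{4} ; sig = (2;(1))
  P={2,3}:  v_{2} + v_{3} = 2·v_{6} ; sig = (2;(2))
  P={3,4}:  v_{3} + v_{4} = 2·v_{5} ; sig = (2;(2))

Signatures (|P|; sorted positive RHS coefficients), sorted:
[(2;()), (2;()), (2;()), (2;(1)), (2;(1)), (2;(1)), (2;(1)), (2;(1)), (2;(1)), (2;(1)), (2;(1)), (2;(1)), (2;(2)), (2;(2))]


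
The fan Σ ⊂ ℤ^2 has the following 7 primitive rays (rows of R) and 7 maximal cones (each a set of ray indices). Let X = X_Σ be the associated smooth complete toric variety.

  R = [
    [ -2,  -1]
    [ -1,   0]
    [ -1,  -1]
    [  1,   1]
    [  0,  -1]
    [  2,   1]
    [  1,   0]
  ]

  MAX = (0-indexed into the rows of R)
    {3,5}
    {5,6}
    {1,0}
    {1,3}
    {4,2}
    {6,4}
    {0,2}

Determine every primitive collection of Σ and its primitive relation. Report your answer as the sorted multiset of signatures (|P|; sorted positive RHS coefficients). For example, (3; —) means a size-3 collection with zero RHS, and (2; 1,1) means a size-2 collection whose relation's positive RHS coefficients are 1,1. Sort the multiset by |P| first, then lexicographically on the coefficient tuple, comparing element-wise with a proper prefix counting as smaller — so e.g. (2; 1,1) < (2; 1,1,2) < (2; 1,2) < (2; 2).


|primitive collections| = 14. Relations:

  {0,5}:  v_{0} + v_{5} = 0 ; sig = (2; —)
  {1,6}:  v_{1} + v_{6} = 0 ; sig = (2; —)
  {2,3}:  v_{2} + v_{3} = 0 ; sig = (2; —)
  {0,3}:  v_{0} + v_{3} = v_{1} ; sig = (2; 1)
  {0,6}:  v_{0} + v_{6} = v_{2} ; sig = (2; 1)
  {1,2}:  v_{1} + v_{2} = v_{0} ; sig = (2; 1)
  {1,4}:  v_{1} + v_{4} = v_{2} ; sig = (2; 1)
  {1,5}:  v_{1} + v_{5} = v_{3} ; sig = (2; 1)
  {2,5}:  v_{2} + v_{5} = v_{6} ; sig = (2; 1)
  {2,6}:  v_{2} + v_{6} = v_{4} ; sig = (2; 1)
  {3,4}:  v_{3} + v_{4} = v_{6} ; sig = (2; 1)
  {3,6}:  v_{3} + v_{6} = v_{5} ; sig = (2; 1)
  {0,4}:  v_{0} + v_{4} = 2·v_{2} ; sig = (2; 2)
  {4,5}:  v_{4} + v_{5} = 2·v_{6} ; sig = (2; 2)

Sorted signature multiset PRS(X):
    |P|=2: 14 collections, coeffs (), (), (), (1), (1), (1), (1), (1), (1), (1), (1), (1), (2), (2)


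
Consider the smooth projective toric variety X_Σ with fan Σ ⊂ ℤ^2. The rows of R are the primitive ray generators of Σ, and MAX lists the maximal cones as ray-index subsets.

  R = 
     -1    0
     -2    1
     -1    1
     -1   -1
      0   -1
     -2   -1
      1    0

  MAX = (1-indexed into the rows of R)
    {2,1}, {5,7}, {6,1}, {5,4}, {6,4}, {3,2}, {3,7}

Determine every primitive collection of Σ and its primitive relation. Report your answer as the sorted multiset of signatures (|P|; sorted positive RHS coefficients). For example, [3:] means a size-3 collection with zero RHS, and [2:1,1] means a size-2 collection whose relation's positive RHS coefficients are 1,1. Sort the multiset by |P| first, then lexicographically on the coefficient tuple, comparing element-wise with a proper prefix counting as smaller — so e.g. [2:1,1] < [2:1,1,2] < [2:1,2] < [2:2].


14 minimal non-faces of Δ(Σ) (on 7 rays):

  P = {1,7}:  v_{1} + v_{7} = 0  so sig = [2:]
  P = {1,3}:  v_{1} + v_{3} = v_{2}  so sig = [2:1]
  P = {1,4}:  v_{1} + v_{4} = v_{6}  so sig = [2:1]
  P = {1,5}:  v_{1} + v_{5} = v_{4}  so sig = [2:1]
  P = {2,7}:  v_{2} + v_{7} = v_{3}  so sig = [2:1]
  P = {3,5}:  v_{3} + v_{5} = v_{1}  so sig = [2:1]
  P = {4,7}:  v_{4} + v_{7} = v_{5}  so sig = [2:1]
  P = {6,7}:  v_{6} + v_{7} = v_{4}  so sig = [2:1]
  P = {2,5}:  v_{2} + v_{5} = 2·v_{1}  so sig = [2:2]
  P = {3,4}:  v_{3} + v_{4} = 2·v_{1}  so sig = [2:2]
  P = {5,6}:  v_{5} + v_{6} = 2·v_{4}  so sig = [2:2]
  P = {2,4}:  v_{2} + v_{4} = 3·v_{1}  so sig = [2:3]
  P = {3,6}:  v_{3} + v_{6} = 3·v_{1}  so sig = [2:3]
  P = {2,6}:  v_{2} + v_{6} = 4·v_{1}  so sig = [2:4]

so the primitive-relation signature multiset is
[[2:], [2:1], [2:1], [2:1], [2:1], [2:1], [2:1], [2:1], [2:2], [2:2], [2:2], [2:3], [2:3], [2:4]]


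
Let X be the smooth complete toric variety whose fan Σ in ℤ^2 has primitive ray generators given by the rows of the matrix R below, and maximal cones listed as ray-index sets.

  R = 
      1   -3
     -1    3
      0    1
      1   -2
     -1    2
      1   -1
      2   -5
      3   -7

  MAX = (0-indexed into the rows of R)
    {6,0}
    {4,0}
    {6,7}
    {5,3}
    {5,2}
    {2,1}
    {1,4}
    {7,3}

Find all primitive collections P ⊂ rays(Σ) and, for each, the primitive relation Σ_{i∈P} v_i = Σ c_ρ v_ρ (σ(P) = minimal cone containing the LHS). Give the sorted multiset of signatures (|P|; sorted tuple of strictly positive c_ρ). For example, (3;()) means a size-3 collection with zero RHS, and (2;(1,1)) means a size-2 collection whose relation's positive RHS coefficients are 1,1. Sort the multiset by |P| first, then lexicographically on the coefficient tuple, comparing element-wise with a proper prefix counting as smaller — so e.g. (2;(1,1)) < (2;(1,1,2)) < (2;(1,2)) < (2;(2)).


20 minimal non-faces of Δ(Σ) (on 8 rays):

  P = {0,1}:  v_{0} + v_{1} = 0  ⇒ sig = (2;())
  P = {3,4}:  v_{3} + v_{4} = 0  ⇒ sig = (2;())
  P = {0,2}:  v_{0} + v_{2} = v_{3}  ⇒ sig = (2;(1))
  P = {0,3}:  v_{0} + v_{3} = v_{6}  ⇒ sig = (2;(1))
  P = {1,3}:  v_{1} + v_{3} = v_{2}  ⇒ sig = (2;(1))
  P = {1,6}:  v_{1} + v_{6} = v_{3}  ⇒ sig = (2;(1))
  P = {2,3}:  v_{2} + v_{3} = v_{5}  ⇒ sig = (2;(1))
  P = {2,4}:  v_{2} + v_{4} = v_{1}  ⇒ sig = (2;(1))
  P = {3,6}:  v_{3} + v_{6} = v_{7}  ⇒ sig = (2;(1))
  P = {4,5}:  v_{4} + v_{5} = v_{2}  ⇒ sig = (2;(1))
  P = {4,6}:  v_{4} + v_{6} = v_{0}  ⇒ sig = (2;(1))
  P = {4,7}:  v_{4} + v_{7} = v_{6}  ⇒ sig = (2;(1))
  P = {0,5}:  v_{0} + v_{5} = 2·v_{3}  ⇒ sig = (2;(2))
  P = {0,7}:  v_{0} + v_{7} = 2·v_{6}  ⇒ sig = (2;(2))
  P = {1,5}:  v_{1} + v_{5} = 2·v_{2}  ⇒ sig = (2;(2))
  P = {1,7}:  v_{1} + v_{7} = 2·v_{3}  ⇒ sig = (2;(2))
  P = {2,6}:  v_{2} + v_{6} = 2·v_{3}  ⇒ sig = (2;(2))
  P = {2,7}:  v_{2} + v_{7} = 3·v_{3}  ⇒ sig = (2;(3))
  P = {5,6}:  v_{5} + v_{6} = 3·v_{3}  ⇒ sig = (2;(3))
  P = {5,7}:  v_{5} + v_{7} = 4·v_{3}  ⇒ sig = (2;(4))

Hence PRS(X_Σ) =
    |P|=2: 20 collections, coeffs (), (), (1), (1), (1), (1), (1), (1), (1), (1), (1), (1), (2), (2), (2), (2), (2), (3), (3), (4)


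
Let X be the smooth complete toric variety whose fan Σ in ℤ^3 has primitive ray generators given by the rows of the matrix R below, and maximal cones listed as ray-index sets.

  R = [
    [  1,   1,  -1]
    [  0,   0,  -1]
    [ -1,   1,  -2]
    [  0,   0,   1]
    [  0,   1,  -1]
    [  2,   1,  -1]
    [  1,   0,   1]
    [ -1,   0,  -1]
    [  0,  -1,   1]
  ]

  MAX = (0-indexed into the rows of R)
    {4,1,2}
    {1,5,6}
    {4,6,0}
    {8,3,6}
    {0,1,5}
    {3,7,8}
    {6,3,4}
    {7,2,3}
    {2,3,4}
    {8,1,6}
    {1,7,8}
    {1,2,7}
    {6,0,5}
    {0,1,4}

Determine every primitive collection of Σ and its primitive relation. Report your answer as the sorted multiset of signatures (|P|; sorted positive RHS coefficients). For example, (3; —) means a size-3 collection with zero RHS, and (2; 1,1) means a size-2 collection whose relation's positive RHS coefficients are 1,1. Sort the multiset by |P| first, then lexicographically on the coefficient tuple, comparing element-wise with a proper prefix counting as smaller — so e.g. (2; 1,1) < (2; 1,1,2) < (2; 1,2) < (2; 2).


17 collections generate NE(X_Σ); each relation:

  P = {1,3}:  v_{1} + v_{3} = 0  →  sig = (2; —)
  P = {4,8}:  v_{4} + v_{8} = 0  →  sig = (2; —)
  P = {6,7}:  v_{6} + v_{7} = 0  →  sig = (2; —)
  P = {2,6}:  v_{2} + v_{6} = v_{4}  →  sig = (2; 1)
  P = {2,8}:  v_{2} + v_{8} = v_{7}  →  sig = (2; 1)
  P = {4,7}:  v_{4} + v_{7} = v_{2}  →  sig = (2; 1)
  P = {0,3}:  v_{0} + v_{3} = v_{4} + v_{6}  →  sig = (2; 1,1)
  P = {0,7}:  v_{0} + v_{7} = v_{1} + v_{4}  →  sig = (2; 1,1)
  P = {0,8}:  v_{0} + v_{8} = v_{1} + v_{6}  →  sig = (2; 1,1)
  P = {3,5}:  v_{3} + v_{5} = v_{0} + v_{6}  →  sig = (2; 1,1)
  P = {5,7}:  v_{5} + v_{7} = v_{0} + v_{1}  →  sig = (2; 1,1)
  P = {2,5}:  v_{2} + v_{5} = v_{0} + v_{1} + v_{4}  →  sig = (2; 1,1,1)
  P = {0,2}:  v_{0} + v_{2} = v_{1} + 2·v_{4}  →  sig = (2; 1,2)
  P = {4,5}:  v_{4} + v_{5} = 2·v_{0}  →  sig = (2; 2)
  P = {5,8}:  v_{5} + v_{8} = 2·v_{1} + 2·v_{6}  →  sig = (2; 2,2)
  P = {0,1,6}:  v_{0} + v_{1} + v_{6} = v_{5}  →  sig = (3; 1)
  P = {1,4,6}:  v_{1} + v_{4} + v_{6} = v_{0}  →  sig = (3; 1)

Sorted signature multiset PRS(X):
    (2; —)
    (2; —)
    (2; —)
    (2; 1)
    (2; 1)
    (2; 1)
    (2; 1,1)
    (2; 1,1)
    (2; 1,1)
    (2; 1,1)
    (2; 1,1)
    (2; 1,1,1)
    (2; 1,2)
    (2; 2)
    (2; 2,2)
    (3; 1)
    (3; 1)


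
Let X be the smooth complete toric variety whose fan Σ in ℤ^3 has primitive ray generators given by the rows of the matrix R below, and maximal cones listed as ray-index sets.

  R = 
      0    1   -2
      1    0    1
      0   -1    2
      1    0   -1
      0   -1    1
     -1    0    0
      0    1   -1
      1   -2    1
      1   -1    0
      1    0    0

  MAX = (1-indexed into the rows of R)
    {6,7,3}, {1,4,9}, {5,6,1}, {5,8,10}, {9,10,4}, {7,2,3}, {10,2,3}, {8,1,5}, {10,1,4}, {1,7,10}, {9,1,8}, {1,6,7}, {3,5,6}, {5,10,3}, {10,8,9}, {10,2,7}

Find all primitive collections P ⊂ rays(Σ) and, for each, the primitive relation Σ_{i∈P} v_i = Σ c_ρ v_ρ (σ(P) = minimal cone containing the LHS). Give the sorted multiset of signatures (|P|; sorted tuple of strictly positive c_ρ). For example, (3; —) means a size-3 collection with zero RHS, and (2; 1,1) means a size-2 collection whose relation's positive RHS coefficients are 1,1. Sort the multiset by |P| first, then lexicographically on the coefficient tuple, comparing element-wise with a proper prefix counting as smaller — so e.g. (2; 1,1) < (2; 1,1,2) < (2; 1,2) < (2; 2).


Σ has 25 primitive collections:

  {1,3}:  v_{1} + v_{3} = 0  →  sig = (2; —)
  {5,7}:  v_{5} + v_{7} = 0  →  sig = (2; —)
  {6,10}:  v_{6} + v_{10} = 0  →  sig = (2; —)
  {4,5}:  v_{4} + v_{5} = v_{9}  →  sig = (2; 1)
  {5,9}:  v_{5} + v_{9} = v_{8}  →  sig = (2; 1)
  {7,8}:  v_{7} + v_{8} = v_{9}  →  sig = (2; 1)
  {7,9}:  v_{7} + v_{9} = v_{4}  →  sig = (2; 1)
  {1,2}:  v_{1} + v_{2} = v_{7} + v_{10}  →  sig = (2; 1,1)
  {2,5}:  v_{2} + v_{5} = v_{3} + v_{10}  →  sig = (2; 1,1)
  {2,6}:  v_{2} + v_{6} = v_{3} + v_{7}  →  sig = (2; 1,1)
  {3,4}:  v_{3} + v_{4} = v_{5} + v_{10}  →  sig = (2; 1,1)
  {4,6}:  v_{4} + v_{6} = v_{1} + v_{5}  →  sig = (2; 1,1)
  {4,7}:  v_{4} + v_{7} = v_{1} + v_{10}  →  sig = (2; 1,1)
  {2,9}:  v_{2} + v_{9} = v_{5} + 2·v_{10}  →  sig = (2; 1,2)
  {3,9}:  v_{3} + v_{9} = 2·v_{5} + v_{10}  →  sig = (2; 1,2)
  {6,9}:  v_{6} + v_{9} = v_{1} + 2·v_{5}  →  sig = (2; 1,2)
  {3,8}:  v_{3} + v_{8} = 3·v_{5} + v_{10}  →  sig = (2; 1,3)
  {6,8}:  v_{6} + v_{8} = v_{1} + 3·v_{5}  →  sig = (2; 1,3)
  {2,4}:  v_{2} + v_{4} = 2·v_{10}  →  sig = (2; 2)
  {4,8}:  v_{4} + v_{8} = 2·v_{9}  →  sig = (2; 2)
  {2,8}:  v_{2} + v_{8} = 2·v_{5} + 2·v_{10}  →  sig = (2; 2,2)
  {1,5,10}:  v_{1} + v_{5} + v_{10} = v_{4}  →  sig = (3; 1)
  {3,7,10}:  v_{3} + v_{7} + v_{10} = v_{2}  →  sig = (3; 1)
  {1,8,10}:  v_{1} + v_{8} + v_{10} = v_{4} + v_{9}  →  sig = (3; 1,1)
  {1,9,10}:  v_{1} + v_{9} + v_{10} = 2·v_{4}  →  sig = (3; 2)

Sorted signature multiset PRS(X):
{ (2; —) ×3,  (2; 1) ×4,  (2; 1,1) ×6,  (2; 1,2) ×3,  (2; 1,3) ×2,  (2; 2) ×2,  (2; 2,2),  (3; 1) ×2,  (3; 1,1),  (3; 2) }


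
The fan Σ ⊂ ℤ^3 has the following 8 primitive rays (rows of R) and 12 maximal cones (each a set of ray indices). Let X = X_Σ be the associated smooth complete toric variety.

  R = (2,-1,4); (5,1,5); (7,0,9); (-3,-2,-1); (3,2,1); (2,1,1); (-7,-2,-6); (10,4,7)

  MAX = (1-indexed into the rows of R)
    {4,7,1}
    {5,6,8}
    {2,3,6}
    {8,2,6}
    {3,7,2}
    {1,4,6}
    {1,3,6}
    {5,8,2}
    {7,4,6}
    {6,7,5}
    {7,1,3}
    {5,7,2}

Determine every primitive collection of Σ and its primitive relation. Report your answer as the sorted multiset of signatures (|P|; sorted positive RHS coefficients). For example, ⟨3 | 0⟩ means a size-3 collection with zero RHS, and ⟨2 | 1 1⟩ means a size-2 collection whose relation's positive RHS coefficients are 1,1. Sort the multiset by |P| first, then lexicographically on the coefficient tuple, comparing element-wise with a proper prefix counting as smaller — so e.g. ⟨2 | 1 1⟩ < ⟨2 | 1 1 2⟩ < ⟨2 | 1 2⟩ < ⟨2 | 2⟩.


14 minimal non-faces of Δ(Σ) (on 8 rays):

  P = {4,5}:  v_{4} + v_{5} = 0  so sig = ⟨2 | 0⟩
  P = {1,2}:  v_{1} + v_{2} = v_{3}  so sig = ⟨2 | 1⟩
  P = {1,5}:  v_{1} + v_{5} = v_{2}  so sig = ⟨2 | 1⟩
  P = {2,4}:  v_{2} + v_{4} = v_{1}  so sig = ⟨2 | 1⟩
  P = {7,8}:  v_{7} + v_{8} = v_{5}  so sig = ⟨2 | 1⟩
  P = {4,8}:  v_{4} + v_{8} = v_{2} + v_{6}  so sig = ⟨2 | 1 1⟩
  P = {1,8}:  v_{1} + v_{8} = 2·v_{2} + v_{6}  so sig = ⟨2 | 1 2⟩
  P = {3,8}:  v_{3} + v_{8} = 3·v_{2} + v_{6}  so sig = ⟨2 | 1 3⟩
  P = {3,4}:  v_{3} + v_{4} = 2·v_{1}  so sig = ⟨2 | 2⟩
  P = {3,5}:  v_{3} + v_{5} = 2·v_{2}  so sig = ⟨2 | 2⟩
  P = {2,6,7}:  v_{2} + v_{6} + v_{7} = 0  so sig = ⟨3 | 0⟩
  P = {1,6,7}:  v_{1} + v_{6} + v_{7} = v_{4}  so sig = ⟨3 | 1⟩
  P = {2,5,6}:  v_{2} + v_{5} + v_{6} = v_{8}  so sig = ⟨3 | 1⟩
  P = {3,6,7}:  v_{3} + v_{6} + v_{7} = v_{1}  so sig = ⟨3 | 1⟩

Sorted signature multiset PRS(X):
    |P|=2: 10 collections, coeffs (), (1), (1), (1), (1), (1,1), (1,2), (1,3), (2), (2)
    |P|=3: 4 collections, coeffs (), (1), (1), (1)


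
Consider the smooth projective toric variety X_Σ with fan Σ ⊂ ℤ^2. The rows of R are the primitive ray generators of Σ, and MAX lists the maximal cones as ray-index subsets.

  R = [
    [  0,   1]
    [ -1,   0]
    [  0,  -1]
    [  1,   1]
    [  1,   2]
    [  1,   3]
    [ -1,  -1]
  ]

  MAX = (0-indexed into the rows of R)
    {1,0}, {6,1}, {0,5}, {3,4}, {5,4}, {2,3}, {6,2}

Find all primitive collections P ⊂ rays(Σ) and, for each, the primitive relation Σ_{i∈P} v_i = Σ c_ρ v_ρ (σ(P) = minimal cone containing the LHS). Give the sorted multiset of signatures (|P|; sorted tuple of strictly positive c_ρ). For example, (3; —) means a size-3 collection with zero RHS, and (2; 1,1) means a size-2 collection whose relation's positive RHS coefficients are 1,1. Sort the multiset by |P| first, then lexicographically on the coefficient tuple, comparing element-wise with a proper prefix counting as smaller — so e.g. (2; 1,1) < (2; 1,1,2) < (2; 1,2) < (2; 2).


Minimal non-faces — 14 found among 7 rays, 7 max cones:

  • {0,2}:  v_{0} + v_{2} = 0  ⇒ sig = (2; —)
  • {3,6}:  v_{3} + v_{6} = 0  ⇒ sig = (2; —)
  • {0,3}:  v_{0} + v_{3} = v_{4}  ⇒ sig = (2; 1)
  • {0,4}:  v_{0} + v_{4} = v_{5}  ⇒ sig = (2; 1)
  • {0,6}:  v_{0} + v_{6} = v_{1}  ⇒ sig = (2; 1)
  • {1,2}:  v_{1} + v_{2} = v_{6}  ⇒ sig = (2; 1)
  • {1,3}:  v_{1} + v_{3} = v_{0}  ⇒ sig = (2; 1)
  • {2,4}:  v_{2} + v_{4} = v_{3}  ⇒ sig = (2; 1)
  • {2,5}:  v_{2} + v_{5} = v_{4}  ⇒ sig = (2; 1)
  • {4,6}:  v_{4} + v_{6} = v_{0}  ⇒ sig = (2; 1)
  • {1,4}:  v_{1} + v_{4} = 2·v_{0}  ⇒ sig = (2; 2)
  • {3,5}:  v_{3} + v_{5} = 2·v_{4}  ⇒ sig = (2; 2)
  • {5,6}:  v_{5} + v_{6} = 2·v_{0}  ⇒ sig = (2; 2)
  • {1,5}:  v_{1} + v_{5} = 3·v_{0}  ⇒ sig = (2; 3)

so the primitive-relation signature multiset is
    (2; —)
    (2; —)
    (2; 1)
    (2; 1)
    (2; 1)
    (2; 1)
    (2; 1)
    (2; 1)
    (2; 1)
    (2; 1)
    (2; 2)
    (2; 2)
    (2; 2)
    (2; 3)


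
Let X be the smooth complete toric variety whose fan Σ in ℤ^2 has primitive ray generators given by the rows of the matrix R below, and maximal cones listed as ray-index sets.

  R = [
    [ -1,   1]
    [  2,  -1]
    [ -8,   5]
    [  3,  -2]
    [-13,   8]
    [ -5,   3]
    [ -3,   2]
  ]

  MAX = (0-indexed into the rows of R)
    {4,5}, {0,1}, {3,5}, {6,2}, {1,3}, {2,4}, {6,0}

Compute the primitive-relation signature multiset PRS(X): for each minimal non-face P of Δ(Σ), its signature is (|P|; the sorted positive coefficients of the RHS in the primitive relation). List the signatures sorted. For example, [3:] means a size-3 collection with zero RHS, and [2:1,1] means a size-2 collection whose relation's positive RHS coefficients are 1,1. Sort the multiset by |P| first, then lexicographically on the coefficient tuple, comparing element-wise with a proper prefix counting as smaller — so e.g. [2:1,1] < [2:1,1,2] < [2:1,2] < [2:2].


Δ(Σ) — 7 vertices, 14 min non-faces:

  P={3,6}:  v_{3} + v_{6} = 0  so sig = [2:]
  P={0,3}:  v_{0} + v_{3} = v_{1}  so sig = [2:1]
  P={1,5}:  v_{1} + v_{5} = v_{6}  so sig = [2:1]
  P={1,6}:  v_{1} + v_{6} = v_{0}  so sig = [2:1]
  P={2,3}:  v_{2} + v_{3} = v_{5}  so sig = [2:1]
  P={2,5}:  v_{2} + v_{5} = v_{4}  so sig = [2:1]
  P={5,6}:  v_{5} + v_{6} = v_{2}  so sig = [2:1]
  P={1,4}:  v_{1} + v_{4} = v_{2} + v_{6}  so sig = [2:1,1]
  P={0,4}:  v_{0} + v_{4} = v_{2} + 2·v_{6}  so sig = [2:1,2]
  P={0,5}:  v_{0} + v_{5} = 2·v_{6}  so sig = [2:2]
  P={1,2}:  v_{1} + v_{2} = 2·v_{6}  so sig = [2:2]
  P={3,4}:  v_{3} + v_{4} = 2·v_{5}  so sig = [2:2]
  P={4,6}:  v_{4} + v_{6} = 2·v_{2}  so sig = [2:2]
  P={0,2}:  v_{0} + v_{2} = 3·v_{6}  so sig = [2:3]

Hence PRS(X_Σ) =
{ [2:],  [2:1] ×6,  [2:1,1],  [2:1,2],  [2:2] ×4,  [2:3] }


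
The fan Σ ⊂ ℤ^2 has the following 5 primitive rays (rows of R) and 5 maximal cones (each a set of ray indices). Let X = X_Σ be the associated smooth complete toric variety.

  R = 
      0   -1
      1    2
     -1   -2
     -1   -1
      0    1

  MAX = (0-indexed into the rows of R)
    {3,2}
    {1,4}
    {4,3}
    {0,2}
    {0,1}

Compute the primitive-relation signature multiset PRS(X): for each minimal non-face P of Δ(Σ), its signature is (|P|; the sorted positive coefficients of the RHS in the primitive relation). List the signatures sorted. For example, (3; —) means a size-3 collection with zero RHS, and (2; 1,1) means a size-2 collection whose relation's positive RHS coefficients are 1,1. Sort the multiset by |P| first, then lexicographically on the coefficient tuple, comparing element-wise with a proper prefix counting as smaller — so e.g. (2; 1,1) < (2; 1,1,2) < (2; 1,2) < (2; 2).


Δ(Σ) — 5 vertices, 5 min non-faces:

  • {0,4}:  v_{0} + v_{4} = 0 ; sig = (2; —)
  • {1,2}:  v_{1} + v_{2} = 0 ; sig = (2; —)
  • {0,3}:  v_{0} + v_{3} = v_{2} ; sig = (2; 1)
  • {1,3}:  v_{1} + v_{3} = v_{4} ; sig = (2; 1)
  • {2,4}:  v_{2} + v_{4} = v_{3} ; sig = (2; 1)

Hence PRS(X_Σ) =
[(2; —), (2; —), (2; 1), (2; 1), (2; 1)]


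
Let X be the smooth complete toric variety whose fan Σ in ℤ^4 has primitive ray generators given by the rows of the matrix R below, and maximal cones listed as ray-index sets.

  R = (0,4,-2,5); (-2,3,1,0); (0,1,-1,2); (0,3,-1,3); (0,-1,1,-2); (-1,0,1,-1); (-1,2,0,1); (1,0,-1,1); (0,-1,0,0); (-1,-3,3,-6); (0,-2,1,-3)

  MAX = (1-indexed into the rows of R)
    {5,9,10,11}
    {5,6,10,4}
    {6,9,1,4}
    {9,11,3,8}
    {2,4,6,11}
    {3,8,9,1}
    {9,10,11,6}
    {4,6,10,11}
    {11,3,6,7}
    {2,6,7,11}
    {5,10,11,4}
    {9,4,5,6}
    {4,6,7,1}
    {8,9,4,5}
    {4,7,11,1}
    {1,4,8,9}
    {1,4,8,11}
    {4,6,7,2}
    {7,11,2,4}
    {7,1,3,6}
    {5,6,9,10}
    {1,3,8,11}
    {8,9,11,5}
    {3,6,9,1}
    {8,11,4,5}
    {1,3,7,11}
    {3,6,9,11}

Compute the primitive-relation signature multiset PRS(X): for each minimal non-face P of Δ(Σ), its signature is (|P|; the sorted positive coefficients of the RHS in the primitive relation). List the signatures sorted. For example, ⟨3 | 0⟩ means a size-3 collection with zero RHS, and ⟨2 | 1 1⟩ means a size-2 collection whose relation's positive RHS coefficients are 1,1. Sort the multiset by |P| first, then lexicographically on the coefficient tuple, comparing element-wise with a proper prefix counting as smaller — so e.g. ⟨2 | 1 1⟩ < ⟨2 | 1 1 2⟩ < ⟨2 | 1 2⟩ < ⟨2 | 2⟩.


|primitive collections| = 23. Relations:

  P = {3,5}:  v_{3} + v_{5} = 0  →  sig = ⟨2 | 0⟩
  P = {6,8}:  v_{6} + v_{8} = 0  →  sig = ⟨2 | 0⟩
  P = {1,5}:  v_{1} + v_{5} = v_{4}  →  sig = ⟨2 | 1⟩
  P = {3,4}:  v_{3} + v_{4} = v_{1}  →  sig = ⟨2 | 1⟩
  P = {2,9}:  v_{2} + v_{9} = v_{6} + v_{7}  →  sig = ⟨2 | 1 1⟩
  P = {3,10}:  v_{3} + v_{10} = v_{6} + v_{11}  →  sig = ⟨2 | 1 1⟩
  P = {7,8}:  v_{7} + v_{8} = v_{1} + v_{11}  →  sig = ⟨2 | 1 1⟩
  P = {7,9}:  v_{7} + v_{9} = v_{3} + v_{6}  →  sig = ⟨2 | 1 1⟩
  P = {8,10}:  v_{8} + v_{10} = v_{5} + v_{11}  →  sig = ⟨2 | 1 1⟩
  P = {1,10}:  v_{1} + v_{10} = v_{4} + v_{6} + v_{11}  →  sig = ⟨2 | 1 1 1⟩
  P = {2,8}:  v_{2} + v_{8} = v_{4} + v_{7} + v_{11}  →  sig = ⟨2 | 1 1 1⟩
  P = {5,7}:  v_{5} + v_{7} = v_{4} + v_{6} + v_{11}  →  sig = ⟨2 | 1 1 1⟩
  P = {1,2}:  v_{1} + v_{2} = v_{4} + 2·v_{7}  →  sig = ⟨2 | 1 2⟩
  P = {7,10}:  v_{7} + v_{10} = v_{4} + 2·v_{6} + 2·v_{11}  →  sig = ⟨2 | 1 2 2⟩
  P = {2,3}:  v_{2} + v_{3} = 2·v_{7}  →  sig = ⟨2 | 2⟩
  P = {2,5}:  v_{2} + v_{5} = 2·v_{4} + 2·v_{6} + 2·v_{11}  →  sig = ⟨2 | 2 2 2⟩
  P = {2,10}:  v_{2} + v_{10} = 2·v_{4} + 3·v_{6} + 3·v_{11}  →  sig = ⟨2 | 2 3 3⟩
  P = {4,9,11}:  v_{4} + v_{9} + v_{11} = 0  →  sig = ⟨3 | 0⟩
  P = {1,6,11}:  v_{1} + v_{6} + v_{11} = v_{7}  →  sig = ⟨3 | 1⟩
  P = {1,9,11}:  v_{1} + v_{9} + v_{11} = v_{3}  →  sig = ⟨3 | 1⟩
  P = {5,6,11}:  v_{5} + v_{6} + v_{11} = v_{10}  →  sig = ⟨3 | 1⟩
  P = {4,9,10}:  v_{4} + v_{9} + v_{10} = v_{5} + v_{6}  →  sig = ⟨3 | 1 1⟩
  P = {4,6,7,11}:  v_{4} + v_{6} + v_{7} + v_{11} = v_{2}  →  sig = ⟨4 | 1⟩

Hence PRS(X_Σ) =
[⟨2 | 0⟩, ⟨2 | 0⟩, ⟨2 | 1⟩, ⟨2 | 1⟩, ⟨2 | 1 1⟩, ⟨2 | 1 1⟩, ⟨2 | 1 1⟩, ⟨2 | 1 1⟩, ⟨2 | 1 1⟩, ⟨2 | 1 1 1⟩, ⟨2 | 1 1 1⟩, ⟨2 | 1 1 1⟩, ⟨2 | 1 2⟩, ⟨2 | 1 2 2⟩, ⟨2 | 2⟩, ⟨2 | 2 2 2⟩, ⟨2 | 2 3 3⟩, ⟨3 | 0⟩, ⟨3 | 1⟩, ⟨3 | 1⟩, ⟨3 | 1⟩, ⟨3 | 1 1⟩, ⟨4 | 1⟩]


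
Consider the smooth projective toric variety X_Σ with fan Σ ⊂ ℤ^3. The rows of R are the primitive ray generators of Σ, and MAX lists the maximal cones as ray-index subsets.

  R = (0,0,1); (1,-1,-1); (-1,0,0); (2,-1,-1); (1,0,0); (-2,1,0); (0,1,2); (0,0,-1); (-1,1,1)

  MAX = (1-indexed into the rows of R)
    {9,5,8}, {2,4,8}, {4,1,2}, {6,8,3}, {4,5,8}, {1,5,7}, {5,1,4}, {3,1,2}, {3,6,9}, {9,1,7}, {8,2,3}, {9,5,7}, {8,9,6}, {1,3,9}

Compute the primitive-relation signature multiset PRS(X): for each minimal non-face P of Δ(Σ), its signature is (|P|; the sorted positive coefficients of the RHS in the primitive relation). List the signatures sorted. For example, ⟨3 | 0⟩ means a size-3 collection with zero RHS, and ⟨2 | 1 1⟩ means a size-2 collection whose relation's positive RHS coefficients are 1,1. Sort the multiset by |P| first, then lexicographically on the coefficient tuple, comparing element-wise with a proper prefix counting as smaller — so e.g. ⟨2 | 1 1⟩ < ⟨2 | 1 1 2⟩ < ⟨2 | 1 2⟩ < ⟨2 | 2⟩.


17 minimal non-faces of Δ(Σ) (on 9 rays):

  {1,8}:  v_{1} + v_{8} = 0  ⟹  sig = ⟨2 | 0⟩
  {2,9}:  v_{2} + v_{9} = 0  ⟹  sig = ⟨2 | 0⟩
  {3,5}:  v_{3} + v_{5} = 0  ⟹  sig = ⟨2 | 0⟩
  {2,5}:  v_{2} + v_{5} = v_{4}  ⟹  sig = ⟨2 | 1⟩
  {3,4}:  v_{3} + v_{4} = v_{2}  ⟹  sig = ⟨2 | 1⟩
  {4,6}:  v_{4} + v_{6} = v_{8}  ⟹  sig = ⟨2 | 1⟩
  {4,9}:  v_{4} + v_{9} = v_{5}  ⟹  sig = ⟨2 | 1⟩
  {1,6}:  v_{1} + v_{6} = v_{3} + v_{9}  ⟹  sig = ⟨2 | 1 1⟩
  {2,6}:  v_{2} + v_{6} = v_{3} + v_{8}  ⟹  sig = ⟨2 | 1 1⟩
  {2,7}:  v_{2} + v_{7} = v_{1} + v_{5}  ⟹  sig = ⟨2 | 1 1⟩
  {3,7}:  v_{3} + v_{7} = v_{1} + v_{9}  ⟹  sig = ⟨2 | 1 1⟩
  {5,6}:  v_{5} + v_{6} = v_{8} + v_{9}  ⟹  sig = ⟨2 | 1 1⟩
  {7,8}:  v_{7} + v_{8} = v_{5} + v_{9}  ⟹  sig = ⟨2 | 1 1⟩
  {4,7}:  v_{4} + v_{7} = v_{1} + 2·v_{5}  ⟹  sig = ⟨2 | 1 2⟩
  {6,7}:  v_{6} + v_{7} = 2·v_{9}  ⟹  sig = ⟨2 | 2⟩
  {1,5,9}:  v_{1} + v_{5} + v_{9} = v_{7}  ⟹  sig = ⟨3 | 1⟩
  {3,8,9}:  v_{3} + v_{8} + v_{9} = v_{6}  ⟹  sig = ⟨3 | 1⟩

Signatures (|P|; sorted positive RHS coefficients), sorted:
    |P|=2: 15 collections, coeffs (), (), (), (1), (1), (1), (1), (1,1), (1,1), (1,1), (1,1), (1,1), (1,1), (1,2), (2)
    |P|=3: 2 collections, coeffs (1), (1)
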